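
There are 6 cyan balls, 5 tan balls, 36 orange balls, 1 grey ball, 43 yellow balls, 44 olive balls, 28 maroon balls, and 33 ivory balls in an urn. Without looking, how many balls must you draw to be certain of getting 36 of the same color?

179

Treat the 8 colors as pigeonholes.
In the worst case we take at most 35 of each color, but all 6 cyan, all 5 tan, all 1 grey, all 28 maroon, and all 33 ivory (fewer than 35), giving 6 + 5 + 35 + 1 + 35 + 35 + 28 + 33 = 178.
One more ball then forces some color to 36, so 178 + 1 = 179.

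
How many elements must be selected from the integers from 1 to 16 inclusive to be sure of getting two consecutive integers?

Partition {1, …, 16} into 8 pairs: {1,2}, {3,4}, …, {15,16}.
Choosing 8 integers — say the 8 even numbers 2, 4, …, 16 — takes one from each pair and avoids the property.
Choosing 9 forces two into the same pair by pigeonhole, and those are consecutive. So 9.

9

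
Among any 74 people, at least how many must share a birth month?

There are 12 months of the year, which serve as the pigeonholes.
If each of the 12 months of the year held at most 6, the total would be at most 12 × 6 = 72 < 74, a contradiction.
So at least one holds ⌈74/12⌉ = 7.

7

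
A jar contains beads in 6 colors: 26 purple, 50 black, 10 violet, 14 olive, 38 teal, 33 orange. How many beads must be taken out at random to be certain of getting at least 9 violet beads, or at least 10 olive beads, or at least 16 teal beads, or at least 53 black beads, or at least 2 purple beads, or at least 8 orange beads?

91

The worst case stops just short of every target: 1 purple, all 50 black, 8 violet, 9 olive, 15 teal, 7 orange — 1 + 50 + 8 + 9 + 15 + 7 = 90 beads.
One more bead must push some color to its target, so 90 + 1 = 91.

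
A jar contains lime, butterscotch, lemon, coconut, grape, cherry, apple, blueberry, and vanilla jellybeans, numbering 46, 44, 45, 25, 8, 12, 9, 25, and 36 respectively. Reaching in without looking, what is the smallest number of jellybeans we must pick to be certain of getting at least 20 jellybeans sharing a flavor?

In the worst case we take at most 19 of each flavor, but all 8 grape, all 12 cherry, and all 9 apple (fewer than 19), giving 19 + 19 + 19 + 19 + 8 + 12 + 9 + 19 + 19 = 143.
One more jellybean then forces some flavor to 20, so 143 + 1 = 144.

144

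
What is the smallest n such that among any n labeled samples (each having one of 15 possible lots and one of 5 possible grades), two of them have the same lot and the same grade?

76

There are 15 × 5 = 75 (lot, grade) combinations acting as pigeonholes.
With 75 labeled samples we could place one in each, avoiding any repeat.
One more forces some (lot, grade) pair to hold 2, so 75 + 1 = 76.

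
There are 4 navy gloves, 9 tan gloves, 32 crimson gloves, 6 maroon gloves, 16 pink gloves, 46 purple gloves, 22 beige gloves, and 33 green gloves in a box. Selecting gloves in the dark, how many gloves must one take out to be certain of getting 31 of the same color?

148

Treat the 8 colors as pigeonholes.
In the worst case we take at most 30 of each color, but all 4 navy, all 9 tan, all 6 maroon, all 16 pink, and all 22 beige (fewer than 30), giving 4 + 9 + 30 + 6 + 16 + 30 + 22 + 30 = 147.
One more glove then forces some color to 31, so 147 + 1 = 148.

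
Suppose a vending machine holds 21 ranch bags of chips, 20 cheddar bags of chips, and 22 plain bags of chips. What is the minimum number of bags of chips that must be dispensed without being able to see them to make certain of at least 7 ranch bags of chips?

49

To avoid ranch bags of chips as long as possible, exhaust the other 2 flavors first.
The worst case draws every non-ranch bag of chips first: 20 + 22 = 42.
The next 7 draws are then forced to be ranch, giving 42 + 7 = 49.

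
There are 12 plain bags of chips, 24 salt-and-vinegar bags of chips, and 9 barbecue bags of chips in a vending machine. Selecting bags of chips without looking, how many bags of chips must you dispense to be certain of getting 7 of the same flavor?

19

The worst case takes 6 bags of chips of each flavor without reaching 7 of any: 3 × 6 = 18.
The next bag of chips must bring some flavor to 7, so 18 + 1 = 19.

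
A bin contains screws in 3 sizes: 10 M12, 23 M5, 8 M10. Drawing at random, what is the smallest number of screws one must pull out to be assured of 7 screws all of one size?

19

Treat the 3 sizes as pigeonholes.
The worst case takes 6 screws of each size without reaching 7 of any: 3 × 6 = 18.
The next screw must bring some size to 7, so 18 + 1 = 19.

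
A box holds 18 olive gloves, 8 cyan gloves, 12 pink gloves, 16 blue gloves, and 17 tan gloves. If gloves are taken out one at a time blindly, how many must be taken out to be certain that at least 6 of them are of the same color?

The worst case takes 5 gloves of each color without reaching 6 of any: 5 × 5 = 25.
The next glove must bring some color to 6, so 25 + 1 = 26.

26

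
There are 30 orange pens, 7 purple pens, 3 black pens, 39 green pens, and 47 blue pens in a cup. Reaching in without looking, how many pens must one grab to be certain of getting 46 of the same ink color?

125

In the worst case we take at most 45 of each ink color, but all 30 orange, all 7 purple, all 3 black, and all 39 green (fewer than 45), giving 30 + 7 + 3 + 39 + 45 = 124.
One more pen then forces some ink color to 46, so 124 + 1 = 125.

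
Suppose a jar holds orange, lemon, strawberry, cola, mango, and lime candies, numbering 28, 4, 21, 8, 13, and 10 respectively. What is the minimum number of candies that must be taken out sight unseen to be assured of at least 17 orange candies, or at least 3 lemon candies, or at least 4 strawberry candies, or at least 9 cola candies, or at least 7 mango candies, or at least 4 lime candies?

39

The worst case stops just short of every target: 16 orange, 2 lemon, 3 strawberry, 8 cola, 6 mango, 3 lime — 16 + 2 + 3 + 8 + 6 + 3 = 38 candies.
One more candy must push some flavor to its target, so 38 + 1 = 39.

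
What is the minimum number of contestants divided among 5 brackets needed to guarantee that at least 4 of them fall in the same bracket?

There are 5 brackets acting as pigeonholes.
With 5 × 3 = 15 contestants we could place exactly 3 in each, with no class reaching 4.
One more forces some class to hold 4, so 15 + 1 = 16.

16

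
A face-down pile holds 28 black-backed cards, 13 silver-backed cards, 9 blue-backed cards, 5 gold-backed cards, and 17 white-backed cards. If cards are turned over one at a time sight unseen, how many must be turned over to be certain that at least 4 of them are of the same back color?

Treat the 5 back colors as pigeonholes.
The worst case takes 3 cards of each back color without reaching 4 of any: 5 × 3 = 15.
The next card must bring some back color to 4, so 15 + 1 = 16.

16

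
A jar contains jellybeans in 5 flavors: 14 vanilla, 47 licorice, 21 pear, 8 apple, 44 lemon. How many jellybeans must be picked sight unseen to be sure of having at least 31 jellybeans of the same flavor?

104

In the worst case we take at most 30 of each flavor, but all 14 vanilla, all 21 pear, and all 8 apple (fewer than 30), giving 14 + 30 + 21 + 8 + 30 = 103.
One more jellybean then forces some flavor to 31, so 103 + 1 = 104.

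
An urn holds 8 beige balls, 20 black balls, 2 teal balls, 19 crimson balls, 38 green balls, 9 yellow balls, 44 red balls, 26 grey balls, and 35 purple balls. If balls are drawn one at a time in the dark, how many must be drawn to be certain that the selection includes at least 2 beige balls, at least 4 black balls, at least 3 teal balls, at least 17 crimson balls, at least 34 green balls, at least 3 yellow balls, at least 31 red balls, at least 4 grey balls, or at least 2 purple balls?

92

The worst case stops just short of every target: 1 beige, 3 black, 2 teal, 16 crimson, 33 green, 2 yellow, 30 red, 3 grey, 1 purple — 1 + 3 + 2 + 16 + 33 + 2 + 30 + 3 + 1 = 91 balls.
One more ball must push some color to its target, so 91 + 1 = 92.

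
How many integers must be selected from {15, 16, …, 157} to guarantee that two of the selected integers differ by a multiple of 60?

61

Group the integers by remainder mod 60; there are 60 residue classes, each nonempty in this range.
Choosing one from each class (60 integers) avoids any shared remainder.
One more choice must repeat a class, so two differ by a multiple of 60. Hence 60 + 1 = 61.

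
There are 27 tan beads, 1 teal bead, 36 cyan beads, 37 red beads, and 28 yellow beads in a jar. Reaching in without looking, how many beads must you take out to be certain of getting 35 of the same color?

In the worst case we take at most 34 of each color, but all 27 tan, all 1 teal, and all 28 yellow (fewer than 34), giving 27 + 1 + 34 + 34 + 28 = 124.
One more bead then forces some color to 35, so 124 + 1 = 125.

125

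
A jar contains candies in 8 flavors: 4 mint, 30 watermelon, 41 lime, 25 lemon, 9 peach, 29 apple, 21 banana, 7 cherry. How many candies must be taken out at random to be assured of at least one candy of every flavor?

163

The hardest flavor to obtain is mint: we could draw every other candy first — 166 − 4 = 162 candies — without a single mint one.
The next draw must be mint, so 162 + 1 = 163.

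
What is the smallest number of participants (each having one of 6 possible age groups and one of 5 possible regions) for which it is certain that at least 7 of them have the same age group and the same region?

There are 6 × 5 = 30 (age group, region) combinations acting as pigeonholes.
With 30 × 6 = 180 participants we could place exactly 6 in each, with no (age group, region) pair reaching 7.
One more forces some (age group, region) pair to hold 7, so 180 + 1 = 181.

181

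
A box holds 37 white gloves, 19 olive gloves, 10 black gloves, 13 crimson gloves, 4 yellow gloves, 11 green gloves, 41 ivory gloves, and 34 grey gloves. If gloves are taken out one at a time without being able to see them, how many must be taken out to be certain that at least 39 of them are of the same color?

167

In the worst case we take at most 38 of each color, but all 37 white, all 19 olive, all 10 black, all 13 crimson, all 4 yellow, all 11 green, and all 34 grey (fewer than 38), giving 37 + 19 + 10 + 13 + 4 + 11 + 38 + 34 = 166.
One more glove then forces some color to 39, so 166 + 1 = 167.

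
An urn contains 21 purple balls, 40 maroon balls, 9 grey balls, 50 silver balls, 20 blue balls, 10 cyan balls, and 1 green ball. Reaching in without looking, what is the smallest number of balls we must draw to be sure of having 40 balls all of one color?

Treat the 7 colors as pigeonholes.
In the worst case we take at most 39 of each color, but all 21 purple, all 9 grey, all 20 blue, all 10 cyan, and all 1 green (fewer than 39), giving 21 + 39 + 9 + 39 + 20 + 10 + 1 = 139.
One more ball then forces some color to 40, so 139 + 1 = 140.

140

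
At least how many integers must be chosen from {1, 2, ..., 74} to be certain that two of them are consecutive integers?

38

Partition {1, …, 74} into 37 pairs: {1,2}, {3,4}, …, {73,74}.
Choosing 37 integers — say the 37 even numbers 2, 4, …, 74 — takes one from each pair and avoids the property.
Choosing 38 forces two into the same pair by pigeonhole, and those are consecutive. So 38.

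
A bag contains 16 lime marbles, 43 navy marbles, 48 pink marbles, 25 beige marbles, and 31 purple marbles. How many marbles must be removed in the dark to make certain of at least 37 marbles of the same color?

Treat the 5 colors as pigeonholes.
In the worst case we take at most 36 of each color, but all 16 lime, all 25 beige, and all 31 purple (fewer than 36), giving 16 + 36 + 36 + 25 + 31 = 144.
One more marble then forces some color to 37, so 144 + 1 = 145.

145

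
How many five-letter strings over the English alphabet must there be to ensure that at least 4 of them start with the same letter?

There are 26 possible first letters acting as pigeonholes.
With 26 × 3 = 78 five-letter strings over the English alphabet we could place exactly 3 in each, with no class reaching 4.
One more forces some class to hold 4, so 78 + 1 = 79.

79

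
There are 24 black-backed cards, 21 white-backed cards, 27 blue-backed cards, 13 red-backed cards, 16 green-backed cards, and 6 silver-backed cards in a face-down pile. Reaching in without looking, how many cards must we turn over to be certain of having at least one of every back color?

102

The hardest back color to obtain is silver-backed: we could draw every other card first — 107 − 6 = 101 cards — without a single silver-backed one.
The next draw must be silver-backed, so 101 + 1 = 102.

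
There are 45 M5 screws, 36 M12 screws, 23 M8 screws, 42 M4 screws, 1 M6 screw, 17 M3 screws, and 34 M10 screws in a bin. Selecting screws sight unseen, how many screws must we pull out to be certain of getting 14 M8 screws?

The worst case draws every non-M8 screw first: 45 + 36 + 42 + 1 + 17 + 34 = 175.
The next 14 draws are then forced to be M8, giving 175 + 14 = 189.

189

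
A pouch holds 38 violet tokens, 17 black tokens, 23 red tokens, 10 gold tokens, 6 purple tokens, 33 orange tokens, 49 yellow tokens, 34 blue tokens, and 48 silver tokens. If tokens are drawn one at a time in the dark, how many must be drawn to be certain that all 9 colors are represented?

The hardest color to obtain is purple: we could draw every other token first — 258 − 6 = 252 tokens — without a single purple one.
The next draw must be purple, so 252 + 1 = 253.

253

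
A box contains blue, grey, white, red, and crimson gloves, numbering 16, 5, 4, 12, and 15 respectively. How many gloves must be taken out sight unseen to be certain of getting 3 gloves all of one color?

11

Treat the 5 colors as pigeonholes.
The worst case takes 2 gloves of each color without reaching 3 of any: 5 × 2 = 10.
The next glove must bring some color to 3, so 10 + 1 = 11.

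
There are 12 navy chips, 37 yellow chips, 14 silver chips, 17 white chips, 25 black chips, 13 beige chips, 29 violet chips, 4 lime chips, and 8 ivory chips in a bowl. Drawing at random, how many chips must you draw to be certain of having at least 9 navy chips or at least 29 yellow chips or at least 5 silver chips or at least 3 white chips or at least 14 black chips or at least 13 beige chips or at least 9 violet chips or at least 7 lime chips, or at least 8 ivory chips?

87

The worst case stops just short of every target: 8 navy, 28 yellow, 4 silver, 2 white, 13 black, 12 beige, 8 violet, all 4 lime, 7 ivory — 8 + 28 + 4 + 2 + 13 + 12 + 8 + 4 + 7 = 86 chips.
One more chip must push some color to its target, so 86 + 1 = 87.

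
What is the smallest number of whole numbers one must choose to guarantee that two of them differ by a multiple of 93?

Use the pigeonhole principle on residue classes: two integers differ by a multiple of 93 exactly when they share a remainder mod 93.
There are 93 residue classes mod 93, so 93 integers can all lie in distinct classes.
One more integer must repeat a residue, giving a difference divisible by 93. So n = 93 + 1 = 94.

94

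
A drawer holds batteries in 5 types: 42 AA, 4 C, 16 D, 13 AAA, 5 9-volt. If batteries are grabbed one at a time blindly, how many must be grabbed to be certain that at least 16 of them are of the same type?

In the worst case we take at most 15 of each type, but all 4 C, all 13 AAA, and all 5 9-volt (fewer than 15), giving 15 + 4 + 15 + 13 + 5 = 52.
One more battery then forces some type to 16, so 52 + 1 = 53.

53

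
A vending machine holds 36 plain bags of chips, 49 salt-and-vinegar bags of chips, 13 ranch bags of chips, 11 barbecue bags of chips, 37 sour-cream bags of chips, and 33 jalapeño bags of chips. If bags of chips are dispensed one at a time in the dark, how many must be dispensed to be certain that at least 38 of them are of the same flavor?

168

In the worst case we take at most 37 of each flavor, but all 36 plain, all 13 ranch, all 11 barbecue, and all 33 jalapeño (fewer than 37), giving 36 + 37 + 13 + 11 + 37 + 33 = 167.
One more bag of chips then forces some flavor to 38, so 167 + 1 = 168.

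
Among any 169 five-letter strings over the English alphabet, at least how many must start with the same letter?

If each of the 26 possible first letters held at most 6, the total would be at most 26 × 6 = 156 < 169, a contradiction.
So at least one holds ⌈169/26⌉ = 7.

7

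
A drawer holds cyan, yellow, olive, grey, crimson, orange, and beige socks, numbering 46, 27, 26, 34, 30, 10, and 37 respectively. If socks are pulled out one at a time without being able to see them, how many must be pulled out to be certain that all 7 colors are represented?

The hardest color to obtain is orange: we could draw every other sock first — 210 − 10 = 200 socks — without a single orange one.
The next draw must be orange, so 200 + 1 = 201.

201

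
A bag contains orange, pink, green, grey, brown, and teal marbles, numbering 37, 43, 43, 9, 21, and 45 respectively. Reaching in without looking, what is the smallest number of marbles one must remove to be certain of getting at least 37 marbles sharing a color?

175

In the worst case we take at most 36 of each color, but all 9 grey and all 21 brown (fewer than 36), giving 36 + 36 + 36 + 9 + 21 + 36 = 174.
One more marble then forces some color to 37, so 174 + 1 = 175.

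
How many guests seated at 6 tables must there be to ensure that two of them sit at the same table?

7

There are 6 tables acting as pigeonholes.
With 6 guests we could place one in each, avoiding any repeat.
One more forces some class to hold 2, so 6 + 1 = 7.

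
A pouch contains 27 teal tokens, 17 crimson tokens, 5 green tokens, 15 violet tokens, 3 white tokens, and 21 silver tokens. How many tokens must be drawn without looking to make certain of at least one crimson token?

The worst case draws every non-crimson token first: 27 + 5 + 15 + 3 + 21 = 71.
The next draw is then forced to be crimson, giving 71 + 1 = 72.

72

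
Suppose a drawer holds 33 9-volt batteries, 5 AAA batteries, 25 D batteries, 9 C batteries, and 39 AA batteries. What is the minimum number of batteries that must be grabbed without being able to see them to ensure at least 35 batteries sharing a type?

In the worst case we take at most 34 of each type, but all 33 9-volt, all 5 AAA, all 25 D, and all 9 C (fewer than 34), giving 33 + 5 + 25 + 9 + 34 = 106.
One more battery then forces some type to 35, so 106 + 1 = 107.

107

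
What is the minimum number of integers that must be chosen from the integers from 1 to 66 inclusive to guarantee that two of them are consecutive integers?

34

Partition {1, …, 66} into 33 pairs: {1,2}, {3,4}, …, {65,66}.
Choosing 33 integers — say the 33 even numbers 2, 4, …, 66 — takes one from each pair and avoids the property.
Choosing 34 forces two into the same pair by pigeonhole, and those are consecutive. So 34.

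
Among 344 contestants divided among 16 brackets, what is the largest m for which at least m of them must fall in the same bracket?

If each of the 16 brackets held at most 21, the total would be at most 16 × 21 = 336 < 344, a contradiction.
So at least one holds ⌈344/16⌉ = 22.

22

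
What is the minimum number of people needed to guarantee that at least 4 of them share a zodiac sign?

There are 12 zodiac signs acting as pigeonholes.
With 12 × 3 = 36 people we could place exactly 3 in each, with no class reaching 4.
One more forces some class to hold 4, so 36 + 1 = 37.

37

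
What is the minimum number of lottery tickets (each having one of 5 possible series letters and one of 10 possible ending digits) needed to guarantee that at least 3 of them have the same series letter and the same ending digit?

There are 5 × 10 = 50 (series letter, ending digit) combinations acting as pigeonholes.
With 50 × 2 = 100 lottery tickets we could place exactly 2 in each, with no (series letter, ending digit) pair reaching 3.
One more forces some (series letter, ending digit) pair to hold 3, so 100 + 1 = 101.

101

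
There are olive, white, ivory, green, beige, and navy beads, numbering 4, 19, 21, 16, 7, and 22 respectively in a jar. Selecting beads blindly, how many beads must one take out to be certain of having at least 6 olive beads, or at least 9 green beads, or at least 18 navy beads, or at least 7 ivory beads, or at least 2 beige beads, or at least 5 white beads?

41

The worst case stops just short of every target: all 4 olive, 4 white, 6 ivory, 8 green, 1 beige, 17 navy — 4 + 4 + 6 + 8 + 1 + 17 = 40 beads.
One more bead must push some color to its target, so 40 + 1 = 41.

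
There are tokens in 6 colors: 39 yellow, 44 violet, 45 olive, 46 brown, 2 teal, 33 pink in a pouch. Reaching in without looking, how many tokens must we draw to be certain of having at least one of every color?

208

The hardest color to obtain is teal: we could draw every other token first — 209 − 2 = 207 tokens — without a single teal one.
The next draw must be teal, so 207 + 1 = 208.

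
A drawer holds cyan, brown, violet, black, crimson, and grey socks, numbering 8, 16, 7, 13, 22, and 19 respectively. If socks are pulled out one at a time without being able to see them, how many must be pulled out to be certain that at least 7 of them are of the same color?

37

Treat the 6 colors as pigeonholes.
The worst case takes 6 socks of each color without reaching 7 of any: 6 × 6 = 36.
The next sock must bring some color to 7, so 36 + 1 = 37.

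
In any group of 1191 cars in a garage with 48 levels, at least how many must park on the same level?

25

The 1191 cars fall into 48 levels.
If each of the 48 levels held at most 24, the total would be at most 48 × 24 = 1152 < 1191, a contradiction.
So at least one holds ⌈1191/48⌉ = 25.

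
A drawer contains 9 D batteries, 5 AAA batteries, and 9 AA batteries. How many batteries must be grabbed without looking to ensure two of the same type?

Treat the 3 types as pigeonholes.
The worst case takes 1 battery of each type without reaching 2 of any: 3 × 1 = 3.
The next battery must bring some type to 2, so 3 + 1 = 4.

4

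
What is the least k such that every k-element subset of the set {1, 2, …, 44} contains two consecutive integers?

Partition {1, …, 44} into 22 pairs: {1,2}, {3,4}, …, {43,44}.
Choosing 22 integers — say the 22 even numbers 2, 4, …, 44 — takes one from each pair and avoids the property.
Choosing 23 forces two into the same pair by pigeonhole, and those are consecutive. So 23.

23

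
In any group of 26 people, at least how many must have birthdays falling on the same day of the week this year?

The 26 people fall into 7 days of the week.
If each of the 7 days of the week held at most 3, the total would be at most 7 × 3 = 21 < 26, a contradiction.
So at least one holds ⌈26/7⌉ = 4.

4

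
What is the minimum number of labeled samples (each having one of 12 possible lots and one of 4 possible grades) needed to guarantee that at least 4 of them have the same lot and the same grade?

145

There are 12 × 4 = 48 (lot, grade) combinations acting as pigeonholes.
With 48 × 3 = 144 labeled samples we could place exactly 3 in each, with no (lot, grade) pair reaching 4.
One more forces some (lot, grade) pair to hold 4, so 144 + 1 = 145.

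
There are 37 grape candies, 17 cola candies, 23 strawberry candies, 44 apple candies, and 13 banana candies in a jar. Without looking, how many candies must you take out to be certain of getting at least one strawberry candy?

To avoid strawberry candies as long as possible, exhaust the other 4 flavors first.
The worst case draws every non-strawberry candy first: 37 + 17 + 44 + 13 = 111.
The next draw is then forced to be strawberry, giving 111 + 1 = 112.

112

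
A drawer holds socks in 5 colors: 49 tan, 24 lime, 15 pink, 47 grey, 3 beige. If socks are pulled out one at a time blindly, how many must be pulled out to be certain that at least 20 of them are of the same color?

Treat the 5 colors as pigeonholes.
In the worst case we take at most 19 of each color, but all 15 pink and all 3 beige (fewer than 19), giving 19 + 19 + 15 + 19 + 3 = 75.
One more sock then forces some color to 20, so 75 + 1 = 76.

76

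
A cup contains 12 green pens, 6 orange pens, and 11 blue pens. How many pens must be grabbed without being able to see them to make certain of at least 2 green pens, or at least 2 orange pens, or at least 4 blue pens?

The worst case stops just short of every target: 1 green, 1 orange, 3 blue — 1 + 1 + 3 = 5 pens.
One more pen must push some ink color to its target, so 5 + 1 = 6.

6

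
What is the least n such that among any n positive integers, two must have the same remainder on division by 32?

33

Two integers differ by a multiple of 32 exactly when they share a remainder mod 32.
There are 32 residue classes mod 32, so 32 integers can all lie in distinct classes.
One more integer must repeat a residue, giving a difference divisible by 32. So n = 32 + 1 = 33.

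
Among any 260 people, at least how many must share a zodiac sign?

The 260 people fall into 12 zodiac signs.
If each of the 12 zodiac signs held at most 21, the total would be at most 12 × 21 = 252 < 260, a contradiction.
So at least one holds ⌈260/12⌉ = 22.

22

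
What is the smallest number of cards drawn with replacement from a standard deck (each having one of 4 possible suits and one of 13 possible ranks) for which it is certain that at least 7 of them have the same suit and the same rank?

There are 4 × 13 = 52 (suit, rank) combinations acting as pigeonholes.
With 52 × 6 = 312 cards drawn with replacement from a standard deck we could place exactly 6 in each, with no (suit, rank) pair reaching 7.
One more forces some (suit, rank) pair to hold 7, so 312 + 1 = 313.

313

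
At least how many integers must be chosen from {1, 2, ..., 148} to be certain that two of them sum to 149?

75

Partition {1, …, 148} into 74 pairs: {1,148}, {2,147}, …, {74,75}.
Choosing 74 integers — say the integers 1 through 74 — takes one from each pair and avoids the property.
Choosing 75 forces two into the same pair by pigeonhole, and those sum to 149. So 75.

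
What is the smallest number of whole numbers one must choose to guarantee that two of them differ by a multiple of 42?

Two integers differ by a multiple of 42 exactly when they share a remainder mod 42.
There are 42 residue classes mod 42, so 42 integers can all lie in distinct classes.
One more integer must repeat a residue, giving a difference divisible by 42. So n = 42 + 1 = 43.

43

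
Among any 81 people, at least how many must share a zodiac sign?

7

There are 12 zodiac signs, which serve as the pigeonholes.
If each of the 12 zodiac signs held at most 6, the total would be at most 12 × 6 = 72 < 81, a contradiction.
So at least one holds ⌈81/12⌉ = 7.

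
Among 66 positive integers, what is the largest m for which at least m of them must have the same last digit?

7

The 66 positive integers fall into 10 possible last digits.
If each of the 10 possible last digits held at most 6, the total would be at most 10 × 6 = 60 < 66, a contradiction.
So at least one holds ⌈66/10⌉ = 7.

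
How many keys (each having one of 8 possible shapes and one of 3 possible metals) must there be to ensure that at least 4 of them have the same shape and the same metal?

73

There are 8 × 3 = 24 (shape, metal) combinations acting as pigeonholes.
With 24 × 3 = 72 keys we could place exactly 3 in each, with no (shape, metal) pair reaching 4.
One more forces some (shape, metal) pair to hold 4, so 72 + 1 = 73.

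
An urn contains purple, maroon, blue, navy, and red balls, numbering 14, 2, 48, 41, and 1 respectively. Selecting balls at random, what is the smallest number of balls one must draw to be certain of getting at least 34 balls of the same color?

84

Treat the 5 colors as pigeonholes.
In the worst case we take at most 33 of each color, but all 14 purple, all 2 maroon, and all 1 red (fewer than 33), giving 14 + 2 + 33 + 33 + 1 = 83.
One more ball then forces some color to 34, so 83 + 1 = 84.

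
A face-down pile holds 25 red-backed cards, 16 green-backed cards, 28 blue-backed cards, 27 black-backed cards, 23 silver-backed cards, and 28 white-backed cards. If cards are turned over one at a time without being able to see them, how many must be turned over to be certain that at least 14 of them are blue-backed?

133

To avoid blue-backed cards as long as possible, exhaust the other 5 back colors first.
The worst case draws every non-blue-backed card first: 25 + 16 + 27 + 23 + 28 = 119.
The next 14 draws are then forced to be blue-backed, giving 119 + 14 = 133.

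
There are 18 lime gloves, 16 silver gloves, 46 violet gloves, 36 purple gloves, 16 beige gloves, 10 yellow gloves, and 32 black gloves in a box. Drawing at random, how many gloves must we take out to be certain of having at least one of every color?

165

The hardest color to obtain is yellow: we could draw every other glove first — 174 − 10 = 164 gloves — without a single yellow one.
The next draw must be yellow, so 164 + 1 = 165.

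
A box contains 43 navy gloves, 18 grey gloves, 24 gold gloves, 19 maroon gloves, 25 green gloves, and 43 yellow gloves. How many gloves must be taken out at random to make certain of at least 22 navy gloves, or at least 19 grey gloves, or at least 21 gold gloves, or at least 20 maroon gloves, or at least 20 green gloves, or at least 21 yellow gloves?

118

Each of the 6 colors has its own threshold; avoid all of them simultaneously.
The worst case stops just short of every target: 21 navy, 18 grey, 20 gold, 19 maroon, 19 green, 20 yellow — 21 + 18 + 20 + 19 + 19 + 20 = 117 gloves.
One more glove must push some color to its target, so 117 + 1 = 118.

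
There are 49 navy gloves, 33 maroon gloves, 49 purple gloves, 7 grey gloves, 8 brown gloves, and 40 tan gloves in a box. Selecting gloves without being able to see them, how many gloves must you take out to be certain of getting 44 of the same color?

175

Treat the 6 colors as pigeonholes.
In the worst case we take at most 43 of each color, but all 33 maroon, all 7 grey, all 8 brown, and all 40 tan (fewer than 43), giving 43 + 33 + 43 + 7 + 8 + 40 = 174.
One more glove then forces some color to 44, so 174 + 1 = 175.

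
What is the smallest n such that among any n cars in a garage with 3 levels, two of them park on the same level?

4

There are 3 levels acting as pigeonholes.
With 3 cars we could place one in each, avoiding any repeat.
One more forces some class to hold 2, so 3 + 1 = 4.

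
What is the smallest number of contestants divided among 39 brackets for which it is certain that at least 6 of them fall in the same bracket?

There are 39 brackets acting as pigeonholes.
With 39 × 5 = 195 contestants we could place exactly 5 in each, with no class reaching 6.
One more forces some class to hold 6, so 195 + 1 = 196.

196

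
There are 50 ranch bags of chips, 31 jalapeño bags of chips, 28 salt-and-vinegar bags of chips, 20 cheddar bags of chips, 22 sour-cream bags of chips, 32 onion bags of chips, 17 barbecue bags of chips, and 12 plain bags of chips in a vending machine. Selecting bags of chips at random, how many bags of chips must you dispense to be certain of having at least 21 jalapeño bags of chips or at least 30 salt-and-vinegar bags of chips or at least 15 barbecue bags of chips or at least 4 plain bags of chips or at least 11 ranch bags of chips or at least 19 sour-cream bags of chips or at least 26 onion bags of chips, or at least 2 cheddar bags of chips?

120

The worst case stops just short of every target: 10 ranch, 20 jalapeño, all 28 salt-and-vinegar, 1 cheddar, 18 sour-cream, 25 onion, 14 barbecue, 3 plain — 10 + 20 + 28 + 1 + 18 + 25 + 14 + 3 = 119 bags of chips.
One more bag of chips must push some flavor to its target, so 119 + 1 = 120.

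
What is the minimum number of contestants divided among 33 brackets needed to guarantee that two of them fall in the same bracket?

34

There are 33 brackets acting as pigeonholes.
With 33 contestants we could place one in each, avoiding any repeat.
One more forces some class to hold 2, so 33 + 1 = 34.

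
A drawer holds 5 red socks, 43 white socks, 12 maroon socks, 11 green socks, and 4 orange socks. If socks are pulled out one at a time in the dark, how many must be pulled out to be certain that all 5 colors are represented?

The hardest color to obtain is orange: we could draw every other sock first — 75 − 4 = 71 socks — without a single orange one.
The next draw must be orange, so 71 + 1 = 72.

72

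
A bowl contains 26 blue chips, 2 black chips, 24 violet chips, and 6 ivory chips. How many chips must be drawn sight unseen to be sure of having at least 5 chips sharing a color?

Treat the 4 colors as pigeonholes.
In the worst case we take at most 4 of each color, but all 2 black (fewer than 4), giving 4 + 2 + 4 + 4 = 14.
One more chip then forces some color to 5, so 14 + 1 = 15.

15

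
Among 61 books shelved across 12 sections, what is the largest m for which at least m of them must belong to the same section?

The 61 books fall into 12 sections.
If each of the 12 sections held at most 5, the total would be at most 12 × 5 = 60 < 61, a contradiction.
So at least one holds ⌈61/12⌉ = 6.

6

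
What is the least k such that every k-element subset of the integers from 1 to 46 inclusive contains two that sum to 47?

24

Partition {1, …, 46} into 23 pairs: {1,46}, {2,45}, …, {23,24}.
Choosing 23 integers — say the integers 1 through 23 — takes one from each pair and avoids the property.
Choosing 24 forces two into the same pair by pigeonhole, and those sum to 47. So 24.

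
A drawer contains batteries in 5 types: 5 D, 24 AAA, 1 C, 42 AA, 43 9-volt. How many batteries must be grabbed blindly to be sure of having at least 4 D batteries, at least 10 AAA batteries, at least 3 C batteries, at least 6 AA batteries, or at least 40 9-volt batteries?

58

Each of the 5 types has its own threshold; avoid all of them simultaneously.
The worst case stops just short of every target: 3 D, 9 AAA, all 1 C, 5 AA, 39 9-volt — 3 + 9 + 1 + 5 + 39 = 57 batteries.
One more battery must push some type to its target, so 57 + 1 = 58.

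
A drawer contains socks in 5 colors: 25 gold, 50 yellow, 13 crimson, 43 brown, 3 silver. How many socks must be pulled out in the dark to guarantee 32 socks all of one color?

104

Treat the 5 colors as pigeonholes.
In the worst case we take at most 31 of each color, but all 25 gold, all 13 crimson, and all 3 silver (fewer than 31), giving 25 + 31 + 13 + 31 + 3 = 103.
One more sock then forces some color to 32, so 103 + 1 = 104.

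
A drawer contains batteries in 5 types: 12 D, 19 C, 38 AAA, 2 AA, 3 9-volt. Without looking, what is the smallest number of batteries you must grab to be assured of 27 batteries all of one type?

In the worst case we take at most 26 of each type, but all 12 D, all 19 C, all 2 AA, and all 3 9-volt (fewer than 26), giving 12 + 19 + 26 + 2 + 3 = 62.
One more battery then forces some type to 27, so 62 + 1 = 63.

63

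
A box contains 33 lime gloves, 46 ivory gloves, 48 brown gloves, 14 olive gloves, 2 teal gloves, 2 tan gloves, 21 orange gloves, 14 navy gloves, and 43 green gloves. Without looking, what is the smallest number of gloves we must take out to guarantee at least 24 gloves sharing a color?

146

Treat the 9 colors as pigeonholes.
In the worst case we take at most 23 of each color, but all 14 olive, all 2 teal, all 2 tan, all 21 orange, and all 14 navy (fewer than 23), giving 23 + 23 + 23 + 14 + 2 + 2 + 21 + 14 + 23 = 145.
One more glove then forces some color to 24, so 145 + 1 = 146.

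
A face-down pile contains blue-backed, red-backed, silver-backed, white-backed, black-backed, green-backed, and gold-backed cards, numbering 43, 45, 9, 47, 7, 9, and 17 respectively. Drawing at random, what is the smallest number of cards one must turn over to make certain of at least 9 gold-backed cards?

169

The worst case draws every non-gold-backed card first: 43 + 45 + 9 + 47 + 7 + 9 = 160.
The next 9 draws are then forced to be gold-backed, giving 160 + 9 = 169.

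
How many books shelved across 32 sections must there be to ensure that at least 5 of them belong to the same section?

There are 32 sections acting as pigeonholes.
With 32 × 4 = 128 books we could place exactly 4 in each, with no class reaching 5.
One more forces some class to hold 5, so 128 + 1 = 129.

129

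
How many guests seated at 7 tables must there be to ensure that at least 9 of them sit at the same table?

57

There are 7 tables acting as pigeonholes.
With 7 × 8 = 56 guests we could place exactly 8 in each, with no class reaching 9.
One more forces some class to hold 9, so 56 + 1 = 57.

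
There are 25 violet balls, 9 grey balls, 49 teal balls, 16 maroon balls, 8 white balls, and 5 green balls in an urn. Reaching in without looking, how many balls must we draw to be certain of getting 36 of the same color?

99

Treat the 6 colors as pigeonholes.
In the worst case we take at most 35 of each color, but all 25 violet, all 9 grey, all 16 maroon, all 8 white, and all 5 green (fewer than 35), giving 25 + 9 + 35 + 16 + 8 + 5 = 98.
One more ball then forces some color to 36, so 98 + 1 = 99.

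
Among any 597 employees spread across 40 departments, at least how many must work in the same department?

The 597 employees fall into 40 departments.
If each of the 40 departments held at most 14, the total would be at most 40 × 14 = 560 < 597, a contradiction.
So at least one holds ⌈597/40⌉ = 15.

15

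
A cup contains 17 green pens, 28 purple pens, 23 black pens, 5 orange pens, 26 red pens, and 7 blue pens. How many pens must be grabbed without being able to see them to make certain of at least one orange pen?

The worst case draws every non-orange pen first: 17 + 28 + 23 + 26 + 7 = 101.
The next draw is then forced to be orange, giving 101 + 1 = 102.

102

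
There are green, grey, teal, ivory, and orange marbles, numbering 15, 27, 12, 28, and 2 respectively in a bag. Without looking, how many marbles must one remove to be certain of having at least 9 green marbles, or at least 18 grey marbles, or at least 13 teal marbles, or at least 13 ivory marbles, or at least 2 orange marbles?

Each of the 5 colors has its own threshold; avoid all of them simultaneously.
The worst case stops just short of every target: 8 green, 17 grey, 12 teal, 12 ivory, 1 orange — 8 + 17 + 12 + 12 + 1 = 50 marbles.
One more marble must push some color to its target, so 50 + 1 = 51.

51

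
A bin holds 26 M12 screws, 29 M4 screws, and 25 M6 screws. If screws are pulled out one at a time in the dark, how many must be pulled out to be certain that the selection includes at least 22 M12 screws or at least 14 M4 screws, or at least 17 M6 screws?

Each of the 3 sizes has its own threshold; avoid all of them simultaneously.
The worst case stops just short of every target: 21 M12, 13 M4, 16 M6 — 21 + 13 + 16 = 50 screws.
One more screw must push some size to its target, so 50 + 1 = 51.

51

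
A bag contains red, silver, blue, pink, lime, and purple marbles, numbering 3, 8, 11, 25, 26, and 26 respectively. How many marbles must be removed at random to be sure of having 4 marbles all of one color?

Treat the 6 colors as pigeonholes.
The worst case takes 3 marbles of each color without reaching 4 of any: 6 × 3 = 18.
The next marble must bring some color to 4, so 18 + 1 = 19.

19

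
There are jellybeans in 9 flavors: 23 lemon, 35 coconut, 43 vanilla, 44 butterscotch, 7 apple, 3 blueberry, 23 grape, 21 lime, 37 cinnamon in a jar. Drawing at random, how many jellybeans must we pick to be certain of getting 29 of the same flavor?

In the worst case we take at most 28 of each flavor, but all 23 lemon, all 7 apple, all 3 blueberry, all 23 grape, and all 21 lime (fewer than 28), giving 23 + 28 + 28 + 28 + 7 + 3 + 23 + 21 + 28 = 189.
One more jellybean then forces some flavor to 29, so 189 + 1 = 190.

190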